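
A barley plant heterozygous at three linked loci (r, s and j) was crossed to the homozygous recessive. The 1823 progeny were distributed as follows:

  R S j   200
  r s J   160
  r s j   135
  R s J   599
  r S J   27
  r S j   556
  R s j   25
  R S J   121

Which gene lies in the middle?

The two most frequent reciprocal classes, r S j and R s J, are the parental types, so the F1 was r S j / R s J.
The two rarest classes, r S J and R s j, are the double crossovers. Comparing them with the parentals, only the j allele has switched, so j is the middle locus and the order is s – j – r.

j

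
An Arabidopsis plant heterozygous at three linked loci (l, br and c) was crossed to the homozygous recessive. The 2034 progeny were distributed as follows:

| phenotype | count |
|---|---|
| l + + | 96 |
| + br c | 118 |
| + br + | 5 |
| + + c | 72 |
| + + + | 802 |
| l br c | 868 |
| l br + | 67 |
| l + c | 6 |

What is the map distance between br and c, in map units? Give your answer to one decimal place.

The two most frequent reciprocal classes, + + + and l br c, are the parental types, so the F1 was + + + / l br c.
The two rarest classes, + br + and l + c, are the double crossovers. Comparing them with the parentals, only the br allele has switched, so br is the middle locus and the order is l – br – c.
Crossovers in the br–c interval produce the single-crossover classes + + c and l br + (72 + 67 = 139) plus the double crossovers (11).
RF(br–c) = (139 + 11) / 2034 = 150/2034 = 0.0737 → 7.4 map units.

7.4 map units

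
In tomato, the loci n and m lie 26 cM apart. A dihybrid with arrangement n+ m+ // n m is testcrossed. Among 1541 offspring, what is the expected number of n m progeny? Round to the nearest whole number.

570

A map distance of 26 cM corresponds to a recombination frequency of 0.260.
The F1 is n+ m+ / n m, so n m is a parental gamete class with expected frequency (1 − r)/2 = 0.740/2 = 0.3700.
Expected number = 0.3700 × 1541 = 570.17 ≈ 570.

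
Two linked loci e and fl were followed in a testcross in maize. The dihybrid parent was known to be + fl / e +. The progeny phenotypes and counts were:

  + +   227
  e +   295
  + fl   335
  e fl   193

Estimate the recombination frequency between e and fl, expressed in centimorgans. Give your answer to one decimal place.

40.0 centimorgans

The recombinant classes are + + and e fl: 227 + 193 = 420.
Recombination frequency = 420/1050 = 0.4000 ≈ 40.0%, i.e. 40.0 centimorgans.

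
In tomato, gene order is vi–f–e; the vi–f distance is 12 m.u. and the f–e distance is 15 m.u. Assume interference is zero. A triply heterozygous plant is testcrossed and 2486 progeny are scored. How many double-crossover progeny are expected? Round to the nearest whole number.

Map distances give recombination frequencies of 0.120 and 0.150 for the two intervals.
With no interference, expected double-crossover frequency = 0.120 × 0.150 = 0.01800.
Expected number = 0.01800 × 2486 = 44.75 ≈ 45.

45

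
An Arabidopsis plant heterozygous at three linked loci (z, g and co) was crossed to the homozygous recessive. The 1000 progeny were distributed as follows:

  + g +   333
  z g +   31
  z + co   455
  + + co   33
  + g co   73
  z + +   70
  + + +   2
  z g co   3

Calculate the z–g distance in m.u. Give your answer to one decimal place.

The two most frequent reciprocal classes, z + co and + g +, are the parental types, so the F1 was z + co / + g +.
The two rarest classes, z g co and + + +, are the double crossovers. Comparing them with the parentals, only the g allele has switched, so g is the middle locus and the order is co – g – z.
Crossovers in the g–z interval produce the single-crossover classes + + co and z g + (33 + 31 = 64) plus the double crossovers (5).
RF(g–z) = (64 + 5) / 1000 = 69/1000 = 0.0690 → 6.9 m.u.

6.9 m.u.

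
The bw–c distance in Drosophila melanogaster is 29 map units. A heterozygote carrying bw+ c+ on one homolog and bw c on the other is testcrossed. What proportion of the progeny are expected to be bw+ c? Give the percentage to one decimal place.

14.5%

A map distance of 29 map units corresponds to a recombination frequency of 0.290.
The F1 is bw+ c+ / bw c, so bw+ c is a recombinant gamete class with expected frequency r/2 = 0.290/2 = 0.1450.
That is 0.1450 = 14.5% of the progeny.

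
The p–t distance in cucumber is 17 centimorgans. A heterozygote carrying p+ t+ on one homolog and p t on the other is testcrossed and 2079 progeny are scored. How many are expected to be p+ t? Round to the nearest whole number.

A map distance of 17 centimorgans corresponds to a recombination frequency of 0.170.
The F1 is p+ t+ / p t, so p+ t is a recombinant gamete class with expected frequency r/2 = 0.170/2 = 0.0850.
Expected number = 0.0850 × 2079 = 176.72 ≈ 177.

177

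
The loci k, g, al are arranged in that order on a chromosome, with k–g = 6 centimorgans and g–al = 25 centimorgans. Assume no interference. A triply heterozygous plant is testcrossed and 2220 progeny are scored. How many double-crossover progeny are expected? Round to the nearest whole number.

Map distances give recombination frequencies of 0.060 and 0.250 for the two intervals.
With no interference, expected double-crossover frequency = 0.060 × 0.250 = 0.01500.
Expected number = 0.01500 × 2220 = 33.30 ≈ 33.

33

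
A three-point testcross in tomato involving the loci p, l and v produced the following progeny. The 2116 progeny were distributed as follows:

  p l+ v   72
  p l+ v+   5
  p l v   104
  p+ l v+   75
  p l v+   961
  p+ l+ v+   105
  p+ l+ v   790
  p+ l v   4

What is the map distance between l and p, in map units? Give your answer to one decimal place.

The two most frequent reciprocal classes, p l v+ and p+ l+ v, are the parental types, so the F1 was p l v+ / p+ l+ v.
The two rarest classes, p l+ v+ and p+ l v, are the double crossovers. Comparing them with the parentals, only the l allele has switched, so l is the middle locus and the order is p – l – v.
Crossovers in the p–l interval produce the single-crossover classes p+ l v+ and p l+ v (75 + 72 = 147) plus the double crossovers (9).
RF(p–l) = (147 + 9) / 2116 = 156/2116 = 0.0737 → 7.4 map units.

7.4 map units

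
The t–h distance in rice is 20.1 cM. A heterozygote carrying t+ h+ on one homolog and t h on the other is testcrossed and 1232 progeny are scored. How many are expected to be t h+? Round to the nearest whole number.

124

A map distance of 20.1 cM corresponds to a recombination frequency of 0.201.
The F1 is t+ h+ / t h, so t h+ is a recombinant gamete class with expected frequency r/2 = 0.201/2 = 0.1005.
Expected number = 0.1005 × 1232 = 123.82 ≈ 124.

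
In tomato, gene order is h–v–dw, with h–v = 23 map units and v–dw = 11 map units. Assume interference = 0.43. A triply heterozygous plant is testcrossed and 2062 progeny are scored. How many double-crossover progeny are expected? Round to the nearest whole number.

30

Map distances give recombination frequencies of 0.230 and 0.110 for the two intervals.
With interference 0.43 (so coincidence = 0.57), expected double-crossover frequency = 0.230 × 0.110 × 0.57 = 0.01442.
Expected number = 0.01442 × 2062 = 29.74 ≈ 30.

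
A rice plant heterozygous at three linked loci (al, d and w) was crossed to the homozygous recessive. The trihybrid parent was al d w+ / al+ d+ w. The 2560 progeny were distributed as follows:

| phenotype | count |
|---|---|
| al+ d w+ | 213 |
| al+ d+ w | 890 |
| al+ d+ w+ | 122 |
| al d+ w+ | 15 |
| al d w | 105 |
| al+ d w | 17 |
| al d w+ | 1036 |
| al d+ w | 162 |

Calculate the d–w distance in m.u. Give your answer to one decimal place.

The two rarest classes, al d+ w+ and al+ d w, are the double crossovers. Comparing them with the parentals, only the d allele has switched, so d is the middle locus and the order is al – d – w.
Crossovers in the d–w interval produce the single-crossover classes al d w and al+ d+ w+ (105 + 122 = 227) plus the double crossovers (32).
RF(d–w) = (227 + 32) / 2560 = 259/2560 = 0.1012 → 10.1 m.u.

10.1 m.u.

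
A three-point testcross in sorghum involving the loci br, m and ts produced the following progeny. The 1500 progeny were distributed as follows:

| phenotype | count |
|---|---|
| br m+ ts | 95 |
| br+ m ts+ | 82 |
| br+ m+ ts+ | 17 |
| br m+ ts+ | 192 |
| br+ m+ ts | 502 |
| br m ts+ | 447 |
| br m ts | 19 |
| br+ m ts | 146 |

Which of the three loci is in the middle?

ts

The two most frequent reciprocal classes, br m ts+ and br+ m+ ts, are the parental types, so the F1 was br m ts+ / br+ m+ ts.
The two rarest classes, br m ts and br+ m+ ts+, are the double crossovers. Comparing them with the parentals, only the ts allele has switched, so ts is the middle locus and the order is m – ts – br.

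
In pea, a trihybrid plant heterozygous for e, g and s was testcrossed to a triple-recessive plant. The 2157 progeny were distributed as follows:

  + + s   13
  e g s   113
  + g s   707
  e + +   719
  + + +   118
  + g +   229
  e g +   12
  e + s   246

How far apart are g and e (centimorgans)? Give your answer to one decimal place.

The two most frequent reciprocal classes, e + + and + g s, are the parental types, so the F1 was e + + / + g s.
The two rarest classes, e g + and + + s, are the double crossovers. Comparing them with the parentals, only the g allele has switched, so g is the middle locus and the order is e – g – s.
Crossovers in the e–g interval produce the single-crossover classes + + + and e g s (118 + 113 = 231) plus the double crossovers (25).
RF(e–g) = (231 + 25) / 2157 = 256/2157 = 0.1187 → 11.9 centimorgans.

11.9 centimorgans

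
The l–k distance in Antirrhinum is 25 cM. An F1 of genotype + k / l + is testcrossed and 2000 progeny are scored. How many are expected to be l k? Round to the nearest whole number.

250

A map distance of 25 cM corresponds to a recombination frequency of 0.250.
The F1 is + k / l +, so l k is a recombinant gamete class with expected frequency r/2 = 0.250/2 = 0.1250.
Expected number = 0.1250 × 2000 = 250.00 ≈ 250.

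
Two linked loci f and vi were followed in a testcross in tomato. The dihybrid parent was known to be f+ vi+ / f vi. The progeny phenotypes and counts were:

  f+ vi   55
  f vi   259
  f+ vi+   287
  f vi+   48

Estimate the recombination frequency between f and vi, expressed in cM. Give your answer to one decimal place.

15.9 cM

The recombinant classes are f+ vi and f vi+: 55 + 48 = 103.
Recombination frequency = 103/649 = 0.1587 ≈ 15.9%, i.e. 15.9 cM.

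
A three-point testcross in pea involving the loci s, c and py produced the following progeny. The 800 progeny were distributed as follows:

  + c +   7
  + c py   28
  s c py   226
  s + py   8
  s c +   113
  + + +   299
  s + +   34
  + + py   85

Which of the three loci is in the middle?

The two most frequent reciprocal classes, + + + and s c py, are the parental types, so the F1 was + + + / s c py.
The two rarest classes, + c + and s + py, are the double crossovers. Comparing them with the parentals, only the c allele has switched, so c is the middle locus and the order is py – c – s.

c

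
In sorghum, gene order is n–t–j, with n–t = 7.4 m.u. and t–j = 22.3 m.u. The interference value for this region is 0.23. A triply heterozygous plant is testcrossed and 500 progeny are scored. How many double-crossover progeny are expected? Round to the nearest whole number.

6

Map distances give recombination frequencies of 0.074 and 0.223 for the two intervals.
With interference 0.23 (so coincidence = 0.77), expected double-crossover frequency = 0.074 × 0.223 × 0.77 = 0.01271.
Expected number = 0.01271 × 500 = 6.35 ≈ 6.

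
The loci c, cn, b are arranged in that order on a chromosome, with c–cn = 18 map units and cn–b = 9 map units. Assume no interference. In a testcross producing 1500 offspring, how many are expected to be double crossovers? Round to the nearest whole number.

24

Map distances give recombination frequencies of 0.180 and 0.090 for the two intervals.
With no interference, expected double-crossover frequency = 0.180 × 0.090 = 0.01620.
Expected number = 0.01620 × 1500 = 24.30 ≈ 24.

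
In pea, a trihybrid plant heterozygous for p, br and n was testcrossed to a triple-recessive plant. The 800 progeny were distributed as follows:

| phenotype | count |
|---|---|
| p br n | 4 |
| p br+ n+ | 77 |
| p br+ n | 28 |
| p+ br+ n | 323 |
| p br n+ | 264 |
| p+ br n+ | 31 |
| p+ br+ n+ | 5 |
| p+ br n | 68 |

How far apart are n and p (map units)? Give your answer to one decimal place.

The two most frequent reciprocal classes, p+ br+ n and p br n+, are the parental types, so the F1 was p+ br+ n / p br n+.
The two rarest classes, p+ br+ n+ and p br n, are the double crossovers. Comparing them with the parentals, only the n allele has switched, so n is the middle locus and the order is br – n – p.
Crossovers in the n–p interval produce the single-crossover classes p br+ n and p+ br n+ (28 + 31 = 59) plus the double crossovers (9).
RF(n–p) = (59 + 9) / 800 = 68/800 = 0.0850 → 8.5 map units.

8.5 map units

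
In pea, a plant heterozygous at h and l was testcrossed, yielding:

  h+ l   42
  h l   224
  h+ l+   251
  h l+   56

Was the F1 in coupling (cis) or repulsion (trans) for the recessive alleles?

cis

The two most frequent classes are h+ l+ (251) and h l (224); these are the parental (non-recombinant) types.
So the F1 carried h+ l+ on one chromosome and h l on the other — the recessive alleles are on the same chromosome (cis / coupling).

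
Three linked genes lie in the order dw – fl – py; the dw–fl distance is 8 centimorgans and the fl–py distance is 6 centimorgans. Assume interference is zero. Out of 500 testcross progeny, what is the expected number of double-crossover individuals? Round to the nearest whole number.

Map distances give recombination frequencies of 0.080 and 0.060 for the two intervals.
With no interference, expected double-crossover frequency = 0.080 × 0.060 = 0.00480.
Expected number = 0.00480 × 500 = 2.40 ≈ 2.

2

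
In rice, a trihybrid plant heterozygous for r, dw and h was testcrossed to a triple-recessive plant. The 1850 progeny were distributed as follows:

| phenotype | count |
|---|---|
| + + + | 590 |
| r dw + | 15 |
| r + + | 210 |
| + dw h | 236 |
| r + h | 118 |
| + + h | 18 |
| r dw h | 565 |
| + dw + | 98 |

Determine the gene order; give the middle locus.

h

The two most frequent reciprocal classes, r dw h and + + +, are the parental types, so the F1 was r dw h / + + +.
The two rarest classes, r dw + and + + h, are the double crossovers. Comparing them with the parentals, only the h allele has switched, so h is the middle locus and the order is dw – h – r.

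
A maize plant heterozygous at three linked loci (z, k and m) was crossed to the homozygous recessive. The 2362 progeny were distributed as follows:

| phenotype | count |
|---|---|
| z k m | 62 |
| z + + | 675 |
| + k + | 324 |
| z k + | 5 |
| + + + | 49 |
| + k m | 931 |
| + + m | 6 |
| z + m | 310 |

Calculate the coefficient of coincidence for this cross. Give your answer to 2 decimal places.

The two most frequent reciprocal classes, + k m and z + +, are the parental types, so the F1 was + k m / z + +.
The two rarest classes, + + m and z k +, are the double crossovers. Comparing them with the parentals, only the k allele has switched, so k is the middle locus and the order is z – k – m.
z–k: (111 + 11)/2362 = 0.0517; k–m: (634 + 11)/2362 = 0.2731.
Expected DCO frequency = 0.0517 × 0.2731 ≈ 0.01412; observed = 11/2362 ≈ 0.00466.
Coefficient of coincidence = 0.00466/0.01412 ≈ 0.33.

0.33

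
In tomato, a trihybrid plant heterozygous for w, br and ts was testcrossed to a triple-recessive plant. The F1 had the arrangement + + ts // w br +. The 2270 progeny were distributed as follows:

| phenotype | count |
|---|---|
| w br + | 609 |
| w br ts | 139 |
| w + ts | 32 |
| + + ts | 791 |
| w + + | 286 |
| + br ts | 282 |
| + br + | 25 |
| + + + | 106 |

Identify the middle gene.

The two rarest classes, w + ts and + br +, are the double crossovers. Comparing them with the parentals, only the w allele has switched, so w is the middle locus and the order is ts – w – br.

w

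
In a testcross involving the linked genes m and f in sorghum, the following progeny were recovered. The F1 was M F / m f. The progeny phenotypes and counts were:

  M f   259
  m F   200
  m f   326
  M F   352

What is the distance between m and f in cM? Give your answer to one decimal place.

40.4 cM

The recombinant classes are M f and m F: 259 + 200 = 459.
Recombination frequency = 459/1137 = 0.4037 ≈ 40.4%, i.e. 40.4 cM.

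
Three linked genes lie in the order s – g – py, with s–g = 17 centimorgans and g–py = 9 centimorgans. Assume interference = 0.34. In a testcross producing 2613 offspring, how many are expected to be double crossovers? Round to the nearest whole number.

26

Map distances give recombination frequencies of 0.170 and 0.090 for the two intervals.
With interference 0.34 (so coincidence = 0.66), expected double-crossover frequency = 0.170 × 0.090 × 0.66 = 0.01010.
Expected number = 0.01010 × 2613 = 26.39 ≈ 26.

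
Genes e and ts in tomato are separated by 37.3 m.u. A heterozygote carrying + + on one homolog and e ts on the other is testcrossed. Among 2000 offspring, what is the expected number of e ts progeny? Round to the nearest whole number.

A map distance of 37.3 m.u. corresponds to a recombination frequency of 0.373.
The F1 is + + / e ts, so e ts is a parental gamete class with expected frequency (1 − r)/2 = 0.627/2 = 0.3135.
Expected number = 0.3135 × 2000 = 627.00 ≈ 627.

627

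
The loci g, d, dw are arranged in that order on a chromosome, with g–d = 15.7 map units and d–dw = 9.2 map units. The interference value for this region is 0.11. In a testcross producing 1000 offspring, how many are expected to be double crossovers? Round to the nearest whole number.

Map distances give recombination frequencies of 0.157 and 0.092 for the two intervals.
With interference 0.11 (so coincidence = 0.89), expected double-crossover frequency = 0.157 × 0.092 × 0.89 = 0.01286.
Expected number = 0.01286 × 1000 = 12.86 ≈ 13.

13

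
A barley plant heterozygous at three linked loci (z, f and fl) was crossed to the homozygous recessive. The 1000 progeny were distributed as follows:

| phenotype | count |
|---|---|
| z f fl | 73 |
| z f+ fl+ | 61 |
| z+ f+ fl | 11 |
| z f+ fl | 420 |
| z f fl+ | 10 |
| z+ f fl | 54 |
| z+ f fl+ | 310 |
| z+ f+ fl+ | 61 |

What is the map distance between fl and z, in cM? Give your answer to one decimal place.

13.6 cM

The two most frequent reciprocal classes, z f+ fl and z+ f fl+, are the parental types, so the F1 was z f+ fl / z+ f fl+.
The two rarest classes, z+ f+ fl and z f fl+, are the double crossovers. Comparing them with the parentals, only the z allele has switched, so z is the middle locus and the order is fl – z – f.
Crossovers in the fl–z interval produce the single-crossover classes z f+ fl+ and z+ f fl (61 + 54 = 115) plus the double crossovers (21).
RF(fl–z) = (115 + 21) / 1000 = 136/1000 = 0.1360 → 13.6 cM.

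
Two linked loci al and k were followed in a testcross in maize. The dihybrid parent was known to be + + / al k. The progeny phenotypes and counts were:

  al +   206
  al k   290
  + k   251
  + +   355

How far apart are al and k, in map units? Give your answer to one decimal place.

The recombinant classes are + k and al +: 251 + 206 = 457.
Recombination frequency = 457/1102 = 0.4147 ≈ 41.5%, i.e. 41.5 map units.

41.5 map units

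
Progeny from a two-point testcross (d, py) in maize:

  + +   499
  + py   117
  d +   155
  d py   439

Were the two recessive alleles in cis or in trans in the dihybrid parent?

cis

The two most frequent classes are + + (499) and d py (439); these are the parental (non-recombinant) types.
So the F1 carried + + on one chromosome and d py on the other — the recessive alleles are on the same chromosome (cis / coupling).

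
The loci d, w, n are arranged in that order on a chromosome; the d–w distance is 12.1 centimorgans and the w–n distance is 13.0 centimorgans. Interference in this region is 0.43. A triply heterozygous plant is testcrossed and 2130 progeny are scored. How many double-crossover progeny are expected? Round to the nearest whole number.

Map distances give recombination frequencies of 0.121 and 0.130 for the two intervals.
With interference 0.43 (so coincidence = 0.57), expected double-crossover frequency = 0.121 × 0.130 × 0.57 = 0.00897.
Expected number = 0.00897 × 2130 = 19.10 ≈ 19.

19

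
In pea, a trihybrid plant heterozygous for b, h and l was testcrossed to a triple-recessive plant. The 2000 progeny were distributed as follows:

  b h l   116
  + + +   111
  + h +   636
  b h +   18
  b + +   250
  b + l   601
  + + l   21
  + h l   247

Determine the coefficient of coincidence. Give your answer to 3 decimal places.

The two most frequent reciprocal classes, b + l and + h +, are the parental types, so the F1 was b + l / + h +.
The two rarest classes, + + l and b h +, are the double crossovers. Comparing them with the parentals, only the b allele has switched, so b is the middle locus and the order is l – b – h.
l–b: (497 + 39)/2000 = 0.2680; b–h: (227 + 39)/2000 = 0.1330.
Expected DCO frequency = 0.2680 × 0.1330 ≈ 0.03564; observed = 39/2000 ≈ 0.01950.
Coefficient of coincidence = 0.01950/0.03564 ≈ 0.547.

0.547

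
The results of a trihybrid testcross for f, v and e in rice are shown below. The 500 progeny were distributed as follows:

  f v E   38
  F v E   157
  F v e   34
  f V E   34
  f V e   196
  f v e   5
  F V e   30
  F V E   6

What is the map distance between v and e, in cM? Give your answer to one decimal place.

15.8 cM

The two most frequent reciprocal classes, F v E and f V e, are the parental types, so the F1 was F v E / f V e.
The two rarest classes, F V E and f v e, are the double crossovers. Comparing them with the parentals, only the v allele has switched, so v is the middle locus and the order is e – v – f.
Crossovers in the e–v interval produce the single-crossover classes F v e and f V E (34 + 34 = 68) plus the double crossovers (11).
RF(e–v) = (68 + 11) / 500 = 79/500 = 0.1580 → 15.8 cM.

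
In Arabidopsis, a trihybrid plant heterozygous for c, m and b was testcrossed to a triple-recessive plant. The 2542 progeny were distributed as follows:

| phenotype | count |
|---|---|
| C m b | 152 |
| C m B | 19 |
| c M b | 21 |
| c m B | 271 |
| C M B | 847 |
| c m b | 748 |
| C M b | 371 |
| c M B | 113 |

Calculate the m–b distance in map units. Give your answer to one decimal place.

The two most frequent reciprocal classes, c m b and C M B, are the parental types, so the F1 was c m b / C M B.
The two rarest classes, c M b and C m B, are the double crossovers. Comparing them with the parentals, only the m allele has switched, so m is the middle locus and the order is b – m – c.
Crossovers in the b–m interval produce the single-crossover classes c m B and C M b (271 + 371 = 642) plus the double crossovers (40).
RF(b–m) = (642 + 40) / 2542 = 682/2542 = 0.2683 → 26.8 map units.

26.8 map units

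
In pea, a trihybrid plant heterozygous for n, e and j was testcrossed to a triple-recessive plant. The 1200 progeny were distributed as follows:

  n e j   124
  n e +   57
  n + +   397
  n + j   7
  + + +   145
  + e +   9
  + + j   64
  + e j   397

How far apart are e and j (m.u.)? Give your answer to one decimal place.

11.4 m.u.

The two most frequent reciprocal classes, + e j and n + +, are the parental types, so the F1 was + e j / n + +.
The two rarest classes, + e + and n + j, are the double crossovers. Comparing them with the parentals, only the j allele has switched, so j is the middle locus and the order is e – j – n.
Crossovers in the e–j interval produce the single-crossover classes + + j and n e + (64 + 57 = 121) plus the double crossovers (16).
RF(e–j) = (121 + 16) / 1200 = 137/1200 = 0.1142 → 11.4 m.u.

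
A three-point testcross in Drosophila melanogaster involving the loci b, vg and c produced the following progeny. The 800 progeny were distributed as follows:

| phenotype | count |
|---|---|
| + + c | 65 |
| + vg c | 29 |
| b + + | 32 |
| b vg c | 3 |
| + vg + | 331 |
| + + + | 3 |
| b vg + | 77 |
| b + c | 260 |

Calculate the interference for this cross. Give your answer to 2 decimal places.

0.52

The two most frequent reciprocal classes, b + c and + vg +, are the parental types, so the F1 was b + c / + vg +.
The two rarest classes, b vg c and + + +, are the double crossovers. Comparing them with the parentals, only the vg allele has switched, so vg is the middle locus and the order is b – vg – c.
b–vg: (142 + 6)/800 = 0.1850; vg–c: (61 + 6)/800 = 0.0838.
Expected DCO frequency = 0.1850 × 0.0838 ≈ 0.01550; observed = 6/800 ≈ 0.00750.
Coefficient of coincidence = 0.00750/0.01550 ≈ 0.48; interference = 1 − 0.48 = 0.52.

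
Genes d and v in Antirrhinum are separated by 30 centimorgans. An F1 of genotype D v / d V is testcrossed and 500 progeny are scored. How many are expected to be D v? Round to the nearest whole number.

A map distance of 30 centimorgans corresponds to a recombination frequency of 0.300.
The F1 is D v / d V, so D v is a parental gamete class with expected frequency (1 − r)/2 = 0.700/2 = 0.3500.
Expected number = 0.3500 × 500 = 175.00 ≈ 175.

175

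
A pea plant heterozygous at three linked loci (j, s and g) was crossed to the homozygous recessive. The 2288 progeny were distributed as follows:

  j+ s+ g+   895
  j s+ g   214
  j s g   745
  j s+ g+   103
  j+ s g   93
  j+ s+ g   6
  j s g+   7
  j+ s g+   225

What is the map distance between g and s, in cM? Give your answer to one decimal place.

The two most frequent reciprocal classes, j s g and j+ s+ g+, are the parental types, so the F1 was j s g / j+ s+ g+.
The two rarest classes, j s g+ and j+ s+ g, are the double crossovers. Comparing them with the parentals, only the g allele has switched, so g is the middle locus and the order is s – g – j.
Crossovers in the s–g interval produce the single-crossover classes j s+ g and j+ s g+ (214 + 225 = 439) plus the double crossovers (13).
RF(s–g) = (439 + 13) / 2288 = 452/2288 = 0.1976 → 19.8 cM.

19.8 cM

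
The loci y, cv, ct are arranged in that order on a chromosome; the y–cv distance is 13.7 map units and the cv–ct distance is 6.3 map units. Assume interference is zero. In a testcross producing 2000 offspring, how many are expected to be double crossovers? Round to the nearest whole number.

Map distances give recombination frequencies of 0.137 and 0.063 for the two intervals.
With no interference, expected double-crossover frequency = 0.137 × 0.063 = 0.00863.
Expected number = 0.00863 × 2000 = 17.26 ≈ 17.

17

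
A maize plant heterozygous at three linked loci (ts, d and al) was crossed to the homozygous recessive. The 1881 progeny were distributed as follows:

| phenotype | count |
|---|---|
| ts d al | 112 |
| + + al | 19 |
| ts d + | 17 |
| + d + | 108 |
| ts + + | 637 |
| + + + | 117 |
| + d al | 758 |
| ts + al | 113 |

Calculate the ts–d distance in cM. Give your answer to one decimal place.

14.1 cM

The two most frequent reciprocal classes, + d al and ts + +, are the parental types, so the F1 was + d al / ts + +.
The two rarest classes, + + al and ts d +, are the double crossovers. Comparing them with the parentals, only the d allele has switched, so d is the middle locus and the order is ts – d – al.
Crossovers in the ts–d interval produce the single-crossover classes ts d al and + + + (112 + 117 = 229) plus the double crossovers (36).
RF(ts–d) = (229 + 36) / 1881 = 265/1881 = 0.1409 → 14.1 cM.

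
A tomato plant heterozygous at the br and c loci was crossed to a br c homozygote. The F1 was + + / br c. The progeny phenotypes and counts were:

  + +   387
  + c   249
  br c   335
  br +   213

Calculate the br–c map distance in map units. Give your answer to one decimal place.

The recombinant classes are + c and br +: 249 + 213 = 462.
Recombination frequency = 462/1184 = 0.3902 ≈ 39.0%, i.e. 39.0 map units.

39.0 map units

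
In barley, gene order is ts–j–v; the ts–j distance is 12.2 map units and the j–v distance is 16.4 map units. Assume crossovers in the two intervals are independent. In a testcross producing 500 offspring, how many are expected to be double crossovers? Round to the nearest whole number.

Map distances give recombination frequencies of 0.122 and 0.164 for the two intervals.
With no interference, expected double-crossover frequency = 0.122 × 0.164 = 0.02001.
Expected number = 0.02001 × 500 = 10.00 ≈ 10.

10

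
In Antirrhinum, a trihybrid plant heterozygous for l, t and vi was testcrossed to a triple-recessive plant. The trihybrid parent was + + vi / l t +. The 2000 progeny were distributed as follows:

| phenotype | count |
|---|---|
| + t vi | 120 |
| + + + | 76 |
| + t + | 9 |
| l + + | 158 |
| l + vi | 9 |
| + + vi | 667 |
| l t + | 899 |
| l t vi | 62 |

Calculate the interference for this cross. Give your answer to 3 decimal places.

The two rarest classes, l + vi and + t +, are the double crossovers. Comparing them with the parentals, only the l allele has switched, so l is the middle locus and the order is t – l – vi.
t–l: (278 + 18)/2000 = 0.1480; l–vi: (138 + 18)/2000 = 0.0780.
Expected DCO frequency = 0.1480 × 0.0780 ≈ 0.01154; observed = 18/2000 ≈ 0.00900.
Coefficient of coincidence = 0.00900/0.01154 ≈ 0.780; interference = 1 − 0.780 = 0.220.

0.220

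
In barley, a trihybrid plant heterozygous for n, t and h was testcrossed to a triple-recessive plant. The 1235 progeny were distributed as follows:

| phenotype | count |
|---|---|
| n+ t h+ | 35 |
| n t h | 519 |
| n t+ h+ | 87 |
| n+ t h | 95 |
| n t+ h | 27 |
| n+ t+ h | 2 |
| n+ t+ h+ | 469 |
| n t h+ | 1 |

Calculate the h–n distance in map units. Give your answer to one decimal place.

15.0 map units

The two most frequent reciprocal classes, n+ t+ h+ and n t h, are the parental types, so the F1 was n+ t+ h+ / n t h.
The two rarest classes, n+ t+ h and n t h+, are the double crossovers. Comparing them with the parentals, only the h allele has switched, so h is the middle locus and the order is t – h – n.
Crossovers in the h–n interval produce the single-crossover classes n t+ h+ and n+ t h (87 + 95 = 182) plus the double crossovers (3).
RF(h–n) = (182 + 3) / 1235 = 185/1235 = 0.1498 → 15.0 map units.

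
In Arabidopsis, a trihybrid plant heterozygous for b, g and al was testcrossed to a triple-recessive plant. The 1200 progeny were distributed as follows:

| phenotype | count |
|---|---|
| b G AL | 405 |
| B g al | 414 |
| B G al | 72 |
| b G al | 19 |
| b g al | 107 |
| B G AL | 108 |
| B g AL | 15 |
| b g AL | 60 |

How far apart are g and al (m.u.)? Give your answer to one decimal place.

13.8 m.u.

The two most frequent reciprocal classes, B g al and b G AL, are the parental types, so the F1 was B g al / b G AL.
The two rarest classes, B g AL and b G al, are the double crossovers. Comparing them with the parentals, only the al allele has switched, so al is the middle locus and the order is b – al – g.
Crossovers in the al–g interval produce the single-crossover classes B G al and b g AL (72 + 60 = 132) plus the double crossovers (34).
RF(al–g) = (132 + 34) / 1200 = 166/1200 = 0.1383 → 13.8 m.u.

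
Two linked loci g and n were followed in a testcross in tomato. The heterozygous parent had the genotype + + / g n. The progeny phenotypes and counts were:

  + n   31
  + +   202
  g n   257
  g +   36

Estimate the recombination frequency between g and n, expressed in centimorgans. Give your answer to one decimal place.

The recombinant classes are + n and g +: 31 + 36 = 67.
Recombination frequency = 67/526 = 0.1274 ≈ 12.7%, i.e. 12.7 centimorgans.

12.7 centimorgans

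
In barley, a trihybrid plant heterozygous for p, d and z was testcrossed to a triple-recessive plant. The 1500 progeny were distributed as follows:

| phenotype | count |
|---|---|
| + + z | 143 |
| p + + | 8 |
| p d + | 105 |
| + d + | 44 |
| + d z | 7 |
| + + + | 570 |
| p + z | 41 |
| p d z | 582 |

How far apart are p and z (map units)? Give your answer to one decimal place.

17.5 map units

The two most frequent reciprocal classes, p d z and + + +, are the parental types, so the F1 was p d z / + + +.
The two rarest classes, + d z and p + +, are the double crossovers. Comparing them with the parentals, only the p allele has switched, so p is the middle locus and the order is d – p – z.
Crossovers in the p–z interval produce the single-crossover classes p d + and + + z (105 + 143 = 248) plus the double crossovers (15).
RF(p–z) = (248 + 15) / 1500 = 263/1500 = 0.1753 → 17.5 map units.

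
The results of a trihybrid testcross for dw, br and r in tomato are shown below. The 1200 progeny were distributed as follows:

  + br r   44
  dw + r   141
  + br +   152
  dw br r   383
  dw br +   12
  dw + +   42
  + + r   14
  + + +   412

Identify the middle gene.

The two most frequent reciprocal classes, + + + and dw br r, are the parental types, so the F1 was + + + / dw br r.
The two rarest classes, + + r and dw br +, are the double crossovers. Comparing them with the parentals, only the r allele has switched, so r is the middle locus and the order is br – r – dw.

r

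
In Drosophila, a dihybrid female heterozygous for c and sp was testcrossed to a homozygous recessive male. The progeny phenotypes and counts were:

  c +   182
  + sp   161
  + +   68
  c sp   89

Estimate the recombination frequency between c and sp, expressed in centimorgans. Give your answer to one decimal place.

The two most frequent classes, + sp (161) and c + (182), are the parental types, so the F1 was + sp / c +.
The recombinant classes are + + and c sp: 68 + 89 = 157.
Recombination frequency = 157/500 = 0.3140 ≈ 31.4%, i.e. 31.4 centimorgans.

31.4 centimorgans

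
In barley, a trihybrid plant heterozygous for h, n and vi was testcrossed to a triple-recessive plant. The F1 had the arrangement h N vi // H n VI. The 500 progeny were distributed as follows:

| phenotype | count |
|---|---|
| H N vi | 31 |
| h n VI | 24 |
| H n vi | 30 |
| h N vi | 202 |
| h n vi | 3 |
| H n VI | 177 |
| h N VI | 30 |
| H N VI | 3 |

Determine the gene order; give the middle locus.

n

The two rarest classes, h n vi and H N VI, are the double crossovers. Comparing them with the parentals, only the n allele has switched, so n is the middle locus and the order is vi – n – h.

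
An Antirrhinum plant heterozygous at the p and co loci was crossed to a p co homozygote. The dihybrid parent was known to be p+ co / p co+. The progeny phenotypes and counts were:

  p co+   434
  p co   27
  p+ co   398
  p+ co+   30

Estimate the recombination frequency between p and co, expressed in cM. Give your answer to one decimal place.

6.4 cM

The recombinant classes are p+ co+ and p co: 30 + 27 = 57.
Recombination frequency = 57/889 = 0.0641 ≈ 6.4%, i.e. 6.4 cM.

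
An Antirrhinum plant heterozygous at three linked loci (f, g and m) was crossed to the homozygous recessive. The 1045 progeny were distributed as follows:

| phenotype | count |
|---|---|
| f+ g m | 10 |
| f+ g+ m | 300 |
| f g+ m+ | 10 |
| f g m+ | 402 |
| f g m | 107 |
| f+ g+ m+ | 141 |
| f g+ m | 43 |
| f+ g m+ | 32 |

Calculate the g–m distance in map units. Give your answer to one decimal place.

25.6 map units

The two most frequent reciprocal classes, f+ g+ m and f g m+, are the parental types, so the F1 was f+ g+ m / f g m+.
The two rarest classes, f+ g m and f g+ m+, are the double crossovers. Comparing them with the parentals, only the g allele has switched, so g is the middle locus and the order is m – g – f.
Crossovers in the m–g interval produce the single-crossover classes f+ g+ m+ and f g m (141 + 107 = 248) plus the double crossovers (20).
RF(m–g) = (248 + 20) / 1045 = 268/1045 = 0.2565 → 25.6 map units.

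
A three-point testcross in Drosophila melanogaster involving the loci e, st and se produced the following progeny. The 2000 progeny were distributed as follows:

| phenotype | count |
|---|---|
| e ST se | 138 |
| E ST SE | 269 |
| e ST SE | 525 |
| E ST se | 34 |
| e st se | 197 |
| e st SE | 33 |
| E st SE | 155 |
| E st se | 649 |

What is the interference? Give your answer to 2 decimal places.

0.30

The two most frequent reciprocal classes, e ST SE and E st se, are the parental types, so the F1 was e ST SE / E st se.
The two rarest classes, e st SE and E ST se, are the double crossovers. Comparing them with the parentals, only the st allele has switched, so st is the middle locus and the order is se – st – e.
se–st: (293 + 67)/2000 = 0.1800; st–e: (466 + 67)/2000 = 0.2665.
Expected DCO frequency = 0.1800 × 0.2665 ≈ 0.04797; observed = 67/2000 ≈ 0.03350.
Coefficient of coincidence = 0.03350/0.04797 ≈ 0.70; interference = 1 − 0.70 = 0.30.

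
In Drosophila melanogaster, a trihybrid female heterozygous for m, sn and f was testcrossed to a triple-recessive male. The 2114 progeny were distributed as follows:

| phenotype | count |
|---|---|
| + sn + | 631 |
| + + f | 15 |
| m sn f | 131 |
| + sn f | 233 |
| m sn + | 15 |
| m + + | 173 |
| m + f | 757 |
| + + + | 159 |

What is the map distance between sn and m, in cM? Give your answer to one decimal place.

15.1 cM

The two most frequent reciprocal classes, + sn + and m + f, are the parental types, so the F1 was + sn + / m + f.
The two rarest classes, m sn + and + + f, are the double crossovers. Comparing them with the parentals, only the m allele has switched, so m is the middle locus and the order is sn – m – f.
Crossovers in the sn–m interval produce the single-crossover classes + + + and m sn f (159 + 131 = 290) plus the double crossovers (30).
RF(sn–m) = (290 + 30) / 2114 = 320/2114 = 0.1514 → 15.1 cM.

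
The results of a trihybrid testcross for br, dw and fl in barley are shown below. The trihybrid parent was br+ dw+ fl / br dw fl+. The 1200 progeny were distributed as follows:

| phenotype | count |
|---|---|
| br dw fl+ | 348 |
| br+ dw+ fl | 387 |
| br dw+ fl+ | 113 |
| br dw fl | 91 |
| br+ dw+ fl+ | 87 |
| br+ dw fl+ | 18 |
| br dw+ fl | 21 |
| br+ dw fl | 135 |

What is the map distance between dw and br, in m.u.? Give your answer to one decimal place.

The two rarest classes, br dw+ fl and br+ dw fl+, are the double crossovers. Comparing them with the parentals, only the br allele has switched, so br is the middle locus and the order is fl – br – dw.
Crossovers in the br–dw interval produce the single-crossover classes br+ dw fl and br dw+ fl+ (135 + 113 = 248) plus the double crossovers (39).
RF(br–dw) = (248 + 39) / 1200 = 287/1200 = 0.2392 → 23.9 m.u.

23.9 m.u.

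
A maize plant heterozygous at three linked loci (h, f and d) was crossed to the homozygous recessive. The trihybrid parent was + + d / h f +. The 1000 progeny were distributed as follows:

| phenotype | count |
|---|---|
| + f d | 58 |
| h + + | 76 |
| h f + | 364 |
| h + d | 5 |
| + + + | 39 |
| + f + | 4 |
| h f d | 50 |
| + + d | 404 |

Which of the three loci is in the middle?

h

The two rarest classes, h + d and + f +, are the double crossovers. Comparing them with the parentals, only the h allele has switched, so h is the middle locus and the order is f – h – d.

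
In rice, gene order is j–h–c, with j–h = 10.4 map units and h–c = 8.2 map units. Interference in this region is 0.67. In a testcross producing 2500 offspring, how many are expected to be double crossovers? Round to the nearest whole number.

Map distances give recombination frequencies of 0.104 and 0.082 for the two intervals.
With interference 0.67 (so coincidence = 0.33), expected double-crossover frequency = 0.104 × 0.082 × 0.33 = 0.00281.
Expected number = 0.00281 × 2500 = 7.04 ≈ 7.

7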